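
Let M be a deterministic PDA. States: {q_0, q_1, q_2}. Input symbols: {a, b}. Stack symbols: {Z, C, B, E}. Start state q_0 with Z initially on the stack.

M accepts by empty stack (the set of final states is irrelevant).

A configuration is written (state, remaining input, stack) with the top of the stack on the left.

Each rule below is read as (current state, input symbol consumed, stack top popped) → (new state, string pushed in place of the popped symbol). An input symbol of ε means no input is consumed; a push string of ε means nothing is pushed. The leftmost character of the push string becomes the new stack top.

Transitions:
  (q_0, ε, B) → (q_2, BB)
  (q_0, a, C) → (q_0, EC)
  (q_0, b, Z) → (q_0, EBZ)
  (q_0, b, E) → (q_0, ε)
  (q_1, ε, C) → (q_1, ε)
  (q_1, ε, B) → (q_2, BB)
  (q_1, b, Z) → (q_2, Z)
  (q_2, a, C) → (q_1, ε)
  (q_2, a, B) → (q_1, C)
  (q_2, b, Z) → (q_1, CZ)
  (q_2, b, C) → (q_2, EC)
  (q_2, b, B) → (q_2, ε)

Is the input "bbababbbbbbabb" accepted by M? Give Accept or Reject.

Reject

(q_0, bbababbbbbbabb, Z)
  read b, top Z: go to q_0, push EBZ → (q_0, bababbbbbbabb, EBZ)
  read b, top E: go to q_0, push ε → (q_0, ababbbbbbabb, BZ)
  ε-move, top B: go to q_2, push BB → (q_2, ababbbbbbabb, BBZ)
  read a, top B: go to q_1, push C → (q_1, babbbbbbabb, CBZ)
  ε-move, top C: go to q_1, push ε → (q_1, babbbbbbabb, BZ)
  ε-move, top B: go to q_2, push BB → (q_2, babbbbbbabb, BBZ)
  read b, top B: go to q_2, push ε → (q_2, abbbbbbabb, BZ)
  read a, top B: go to q_1, push C → (q_1, bbbbbbabb, CZ)
  ε-move, top C: go to q_1, push ε → (q_1, bbbbbbabb, Z)
  read b, top Z: go to q_2, push Z → (q_2, bbbbbabb, Z)
  read b, top Z: go to q_1, push CZ → (q_1, bbbbabb, CZ)
  ε-move, top C: go to q_1, push ε → (q_1, bbbbabb, Z)
  read b, top Z: go to q_2, push Z → (q_2, bbbabb, Z)
  read b, top Z: go to q_1, push CZ → (q_1, bbabb, CZ)
  ε-move, top C: go to q_1, push ε → (q_1, bbabb, Z)
  read b, top Z: go to q_2, push Z → (q_2, babb, Z)
  read b, top Z: go to q_1, push CZ → (q_1, abb, CZ)
  ε-move, top C: go to q_1, push ε → (q_1, abb, Z)
No transition applies at (q_1, abb, Z); input not fully consumed.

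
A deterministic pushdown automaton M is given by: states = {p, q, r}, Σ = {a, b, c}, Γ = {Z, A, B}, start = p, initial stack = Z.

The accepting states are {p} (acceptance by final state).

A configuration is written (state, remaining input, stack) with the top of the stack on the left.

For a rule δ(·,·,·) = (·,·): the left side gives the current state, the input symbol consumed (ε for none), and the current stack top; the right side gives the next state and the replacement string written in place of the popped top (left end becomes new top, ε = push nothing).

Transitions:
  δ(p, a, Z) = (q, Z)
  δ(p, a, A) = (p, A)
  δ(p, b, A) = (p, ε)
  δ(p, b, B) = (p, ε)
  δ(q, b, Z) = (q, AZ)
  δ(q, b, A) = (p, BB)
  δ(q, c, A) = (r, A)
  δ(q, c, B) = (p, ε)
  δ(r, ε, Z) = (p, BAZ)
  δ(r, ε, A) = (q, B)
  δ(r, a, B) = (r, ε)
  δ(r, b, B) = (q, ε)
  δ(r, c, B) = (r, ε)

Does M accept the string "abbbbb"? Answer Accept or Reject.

(p, abbbbb, Z)
  read a, top Z: go to q, push Z → (q, bbbbb, Z)
  read b, top Z: go to q, push AZ → (q, bbbb, AZ)
  read b, top A: go to p, push BB → (p, bbb, BBZ)
  read b, top B: go to p, push ε → (p, bb, BZ)
  read b, top B: go to p, push ε → (p, b, Z)
No transition applies at (p, b, Z); input not fully consumed.

Reject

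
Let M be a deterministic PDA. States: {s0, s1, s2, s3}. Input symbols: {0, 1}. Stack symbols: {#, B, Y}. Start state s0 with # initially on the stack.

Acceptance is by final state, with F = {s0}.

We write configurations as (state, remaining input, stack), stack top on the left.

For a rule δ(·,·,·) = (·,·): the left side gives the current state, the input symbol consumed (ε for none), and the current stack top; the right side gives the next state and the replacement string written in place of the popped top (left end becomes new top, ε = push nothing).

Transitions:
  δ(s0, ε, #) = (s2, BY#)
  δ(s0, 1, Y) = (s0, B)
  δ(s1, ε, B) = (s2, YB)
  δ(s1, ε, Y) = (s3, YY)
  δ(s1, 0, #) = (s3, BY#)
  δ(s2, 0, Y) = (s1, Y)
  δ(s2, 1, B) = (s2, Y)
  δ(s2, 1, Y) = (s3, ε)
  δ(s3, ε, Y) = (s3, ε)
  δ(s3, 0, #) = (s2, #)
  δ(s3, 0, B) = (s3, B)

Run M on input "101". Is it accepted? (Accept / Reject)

Reject

(s0, 101, #)
  ε-move, top #: go to s2, push BY# → (s2, 101, BY#)
  read 1, top B: go to s2, push Y → (s2, 01, YY#)
  read 0, top Y: go to s1, push Y → (s1, 1, YY#)
  ε-move, top Y: go to s3, push YY → (s3, 1, YYY#)
  ε-move, top Y: go to s3, push ε → (s3, 1, YY#)
  ε-move, top Y: go to s3, push ε → (s3, 1, Y#)
  ε-move, top Y: go to s3, push ε → (s3, 1, #)
No transition applies at (s3, 1, #); input not fully consumed.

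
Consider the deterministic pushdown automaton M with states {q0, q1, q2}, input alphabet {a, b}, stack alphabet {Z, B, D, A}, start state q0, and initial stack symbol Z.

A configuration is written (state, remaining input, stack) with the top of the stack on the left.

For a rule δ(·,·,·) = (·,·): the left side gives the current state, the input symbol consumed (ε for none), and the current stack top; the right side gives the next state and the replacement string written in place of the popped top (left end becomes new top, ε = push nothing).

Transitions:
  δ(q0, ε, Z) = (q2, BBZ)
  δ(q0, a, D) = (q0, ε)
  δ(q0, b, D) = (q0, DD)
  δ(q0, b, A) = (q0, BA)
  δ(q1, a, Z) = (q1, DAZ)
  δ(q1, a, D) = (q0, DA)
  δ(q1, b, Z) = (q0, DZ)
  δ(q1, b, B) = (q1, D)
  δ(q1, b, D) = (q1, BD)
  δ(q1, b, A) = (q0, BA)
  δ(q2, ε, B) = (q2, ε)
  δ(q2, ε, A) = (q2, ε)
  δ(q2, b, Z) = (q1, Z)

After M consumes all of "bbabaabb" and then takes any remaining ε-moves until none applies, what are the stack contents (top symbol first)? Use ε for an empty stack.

DDDAAZ

(q0, bbabaabb, Z)
  ε-move, top Z: go to q2, push BBZ → (q2, bbabaabb, BBZ)
  ε-move, top B: go to q2, push ε → (q2, bbabaabb, BZ)
  ε-move, top B: go to q2, push ε → (q2, bbabaabb, Z)
  read b, top Z: go to q1, push Z → (q1, babaabb, Z)
  read b, top Z: go to q0, push DZ → (q0, abaabb, DZ)
  read a, top D: go to q0, push ε → (q0, baabb, Z)
  ε-move, top Z: go to q2, push BBZ → (q2, baabb, BBZ)
  ε-move, top B: go to q2, push ε → (q2, baabb, BZ)
  ε-move, top B: go to q2, push ε → (q2, baabb, Z)
  read b, top Z: go to q1, push Z → (q1, aabb, Z)
  read a, top Z: go to q1, push DAZ → (q1, abb, DAZ)
  read a, top D: go to q0, push DA → (q0, bb, DAAZ)
  read b, top D: go to q0, push DD → (q0, b, DDAAZ)
  read b, top D: go to q0, push DD → (q0, ε, DDDAAZ)
All input consumed in state q0 with stack DDDAAZ.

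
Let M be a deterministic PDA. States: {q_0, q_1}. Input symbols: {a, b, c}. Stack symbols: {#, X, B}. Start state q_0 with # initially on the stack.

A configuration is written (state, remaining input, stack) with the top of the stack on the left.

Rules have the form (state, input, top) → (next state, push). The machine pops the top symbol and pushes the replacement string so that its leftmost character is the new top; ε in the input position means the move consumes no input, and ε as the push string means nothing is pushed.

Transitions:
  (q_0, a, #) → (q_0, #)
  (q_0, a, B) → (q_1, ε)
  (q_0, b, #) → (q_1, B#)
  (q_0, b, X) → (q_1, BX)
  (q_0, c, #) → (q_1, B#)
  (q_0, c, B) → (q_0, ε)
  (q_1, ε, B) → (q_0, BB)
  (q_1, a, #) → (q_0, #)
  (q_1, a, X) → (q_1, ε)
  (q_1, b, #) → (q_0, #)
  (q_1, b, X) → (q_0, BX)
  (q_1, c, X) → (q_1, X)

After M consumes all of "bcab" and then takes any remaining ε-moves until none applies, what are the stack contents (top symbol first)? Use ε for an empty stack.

#

(q_0, bcab, #)
  read b, top #: go to q_1, push B# → (q_1, cab, B#)
  ε-move, top B: go to q_0, push BB → (q_0, cab, BB#)
  read c, top B: go to q_0, push ε → (q_0, ab, B#)
  read a, top B: go to q_1, push ε → (q_1, b, #)
  read b, top #: go to q_0, push # → (q_0, ε, #)
All input consumed in state q_0 with stack #.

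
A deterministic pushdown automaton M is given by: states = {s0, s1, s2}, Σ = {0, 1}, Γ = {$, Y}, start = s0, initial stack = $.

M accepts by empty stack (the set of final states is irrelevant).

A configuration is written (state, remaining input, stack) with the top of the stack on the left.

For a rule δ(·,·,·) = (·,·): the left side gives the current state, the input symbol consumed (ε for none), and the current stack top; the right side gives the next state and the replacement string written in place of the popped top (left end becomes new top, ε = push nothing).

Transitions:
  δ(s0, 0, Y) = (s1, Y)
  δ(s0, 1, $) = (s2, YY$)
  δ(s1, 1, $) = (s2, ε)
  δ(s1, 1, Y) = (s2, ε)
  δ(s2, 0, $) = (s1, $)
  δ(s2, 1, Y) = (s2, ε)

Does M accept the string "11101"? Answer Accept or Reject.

(s0, 11101, $) ⊢ (s2, 1101, YY$) ⊢ (s2, 101, Y$) ⊢ (s2, 01, $) ⊢ (s1, 1, $) ⊢ (s2, ε, ε)
All input consumed and the stack is empty.

Accept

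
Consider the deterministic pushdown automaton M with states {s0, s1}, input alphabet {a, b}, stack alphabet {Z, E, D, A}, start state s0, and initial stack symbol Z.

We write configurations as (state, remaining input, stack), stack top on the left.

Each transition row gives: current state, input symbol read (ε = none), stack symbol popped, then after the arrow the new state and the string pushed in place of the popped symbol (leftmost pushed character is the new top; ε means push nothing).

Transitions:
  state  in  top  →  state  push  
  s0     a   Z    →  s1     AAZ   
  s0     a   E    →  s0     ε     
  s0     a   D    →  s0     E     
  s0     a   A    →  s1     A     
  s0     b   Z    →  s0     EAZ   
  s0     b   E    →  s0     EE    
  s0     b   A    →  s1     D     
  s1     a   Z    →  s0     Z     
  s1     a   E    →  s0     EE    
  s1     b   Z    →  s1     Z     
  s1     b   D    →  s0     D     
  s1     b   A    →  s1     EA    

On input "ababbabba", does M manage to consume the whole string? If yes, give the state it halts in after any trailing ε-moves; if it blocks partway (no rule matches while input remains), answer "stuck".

(s0, ababbabba, Z)
  read a, top Z: go to s1, push AAZ → (s1, babbabba, AAZ)
  read b, top A: go to s1, push EA → (s1, abbabba, EAAZ)
  read a, top E: go to s0, push EE → (s0, bbabba, EEAAZ)
  read b, top E: go to s0, push EE → (s0, babba, EEEAAZ)
  read b, top E: go to s0, push EE → (s0, abba, EEEEAAZ)
  read a, top E: go to s0, push ε → (s0, bba, EEEAAZ)
  read b, top E: go to s0, push EE → (s0, ba, EEEEAAZ)
  read b, top E: go to s0, push EE → (s0, a, EEEEEAAZ)
  read a, top E: go to s0, push ε → (s0, ε, EEEEAAZ)
All input consumed; M is in state s0.

s0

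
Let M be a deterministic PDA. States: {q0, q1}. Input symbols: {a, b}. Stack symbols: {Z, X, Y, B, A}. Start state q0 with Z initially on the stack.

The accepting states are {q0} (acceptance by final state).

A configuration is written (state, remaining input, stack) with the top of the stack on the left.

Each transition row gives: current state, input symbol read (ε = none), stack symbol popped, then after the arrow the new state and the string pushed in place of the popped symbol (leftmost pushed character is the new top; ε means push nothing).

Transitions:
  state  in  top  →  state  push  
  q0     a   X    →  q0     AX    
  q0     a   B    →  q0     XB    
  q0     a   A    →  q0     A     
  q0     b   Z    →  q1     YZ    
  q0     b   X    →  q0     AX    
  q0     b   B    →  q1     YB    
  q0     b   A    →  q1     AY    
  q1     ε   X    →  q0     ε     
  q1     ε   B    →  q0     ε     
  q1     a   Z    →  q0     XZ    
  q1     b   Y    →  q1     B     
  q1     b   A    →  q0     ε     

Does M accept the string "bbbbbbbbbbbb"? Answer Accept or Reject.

(q0, bbbbbbbbbbbb, Z)
  read b, top Z: go to q1, push YZ → (q1, bbbbbbbbbbb, YZ)
  read b, top Y: go to q1, push B → (q1, bbbbbbbbbb, BZ)
  ε-move, top B: go to q0, push ε → (q0, bbbbbbbbbb, Z)
  read b, top Z: go to q1, push YZ → (q1, bbbbbbbbb, YZ)
  read b, top Y: go to q1, push B → (q1, bbbbbbbb, BZ)
  ε-move, top B: go to q0, push ε → (q0, bbbbbbbb, Z)
  read b, top Z: go to q1, push YZ → (q1, bbbbbbb, YZ)
  read b, top Y: go to q1, push B → (q1, bbbbbb, BZ)
  ε-move, top B: go to q0, push ε → (q0, bbbbbb, Z)
  read b, top Z: go to q1, push YZ → (q1, bbbbb, YZ)
  read b, top Y: go to q1, push B → (q1, bbbb, BZ)
  ε-move, top B: go to q0, push ε → (q0, bbbb, Z)
  read b, top Z: go to q1, push YZ → (q1, bbb, YZ)
  read b, top Y: go to q1, push B → (q1, bb, BZ)
  ε-move, top B: go to q0, push ε → (q0, bb, Z)
  read b, top Z: go to q1, push YZ → (q1, b, YZ)
  read b, top Y: go to q1, push B → (q1, ε, BZ)
  ε-move, top B: go to q0, push ε → (q0, ε, Z)
All input consumed; state q0 ∈ F.

Accept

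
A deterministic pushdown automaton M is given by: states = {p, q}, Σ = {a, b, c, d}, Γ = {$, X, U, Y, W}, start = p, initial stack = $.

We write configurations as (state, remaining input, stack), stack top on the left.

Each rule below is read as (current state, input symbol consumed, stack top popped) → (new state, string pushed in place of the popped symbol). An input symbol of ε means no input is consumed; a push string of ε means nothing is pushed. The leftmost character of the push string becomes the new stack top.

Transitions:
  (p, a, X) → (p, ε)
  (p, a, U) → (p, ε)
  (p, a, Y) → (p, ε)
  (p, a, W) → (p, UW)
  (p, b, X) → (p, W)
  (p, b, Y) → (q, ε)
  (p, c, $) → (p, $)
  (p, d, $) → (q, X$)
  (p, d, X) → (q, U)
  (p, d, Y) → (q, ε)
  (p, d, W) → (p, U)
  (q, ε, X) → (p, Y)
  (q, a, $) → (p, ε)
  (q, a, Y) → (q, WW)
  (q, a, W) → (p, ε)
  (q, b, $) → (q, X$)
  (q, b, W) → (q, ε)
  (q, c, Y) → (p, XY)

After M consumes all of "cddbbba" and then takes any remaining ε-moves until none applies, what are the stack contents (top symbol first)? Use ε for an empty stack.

(p, cddbbba, $)
  read c, top $: go to p, push $ → (p, ddbbba, $)
  read d, top $: go to q, push X$ → (q, dbbba, X$)
  ε-move, top X: go to p, push Y → (p, dbbba, Y$)
  read d, top Y: go to q, push ε → (q, bbba, $)
  read b, top $: go to q, push X$ → (q, bba, X$)
  ε-move, top X: go to p, push Y → (p, bba, Y$)
  read b, top Y: go to q, push ε → (q, ba, $)
  read b, top $: go to q, push X$ → (q, a, X$)
  ε-move, top X: go to p, push Y → (p, a, Y$)
  read a, top Y: go to p, push ε → (p, ε, $)
All input consumed in state p with stack $.

$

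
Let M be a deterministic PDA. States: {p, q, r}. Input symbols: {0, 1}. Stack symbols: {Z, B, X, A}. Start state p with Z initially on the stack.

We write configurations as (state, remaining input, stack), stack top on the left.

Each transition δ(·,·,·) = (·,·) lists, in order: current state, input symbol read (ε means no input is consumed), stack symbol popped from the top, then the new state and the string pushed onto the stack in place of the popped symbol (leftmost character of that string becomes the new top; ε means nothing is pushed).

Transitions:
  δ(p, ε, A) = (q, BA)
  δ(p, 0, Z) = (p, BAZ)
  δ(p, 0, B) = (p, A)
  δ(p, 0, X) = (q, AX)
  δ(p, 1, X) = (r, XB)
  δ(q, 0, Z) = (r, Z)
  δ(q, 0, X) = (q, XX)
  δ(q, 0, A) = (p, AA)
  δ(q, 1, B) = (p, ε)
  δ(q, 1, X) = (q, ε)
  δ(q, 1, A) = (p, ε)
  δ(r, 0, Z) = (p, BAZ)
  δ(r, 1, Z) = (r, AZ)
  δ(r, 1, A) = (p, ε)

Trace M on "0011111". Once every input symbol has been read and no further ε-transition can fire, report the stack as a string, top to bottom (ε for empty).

(p, 0011111, Z) ⊢ (p, 011111, BAZ) ⊢ (p, 11111, AAZ) ⊢ (q, 11111, BAAZ) ⊢ (p, 1111, AAZ) ⊢ (q, 1111, BAAZ) ⊢ (p, 111, AAZ) ⊢ (q, 111, BAAZ) ⊢ (p, 11, AAZ) ⊢ (q, 11, BAAZ) ⊢ (p, 1, AAZ) ⊢ (q, 1, BAAZ) ⊢ (p, ε, AAZ) ⊢ (q, ε, BAAZ)
All input consumed in state q with stack BAAZ.

BAAZ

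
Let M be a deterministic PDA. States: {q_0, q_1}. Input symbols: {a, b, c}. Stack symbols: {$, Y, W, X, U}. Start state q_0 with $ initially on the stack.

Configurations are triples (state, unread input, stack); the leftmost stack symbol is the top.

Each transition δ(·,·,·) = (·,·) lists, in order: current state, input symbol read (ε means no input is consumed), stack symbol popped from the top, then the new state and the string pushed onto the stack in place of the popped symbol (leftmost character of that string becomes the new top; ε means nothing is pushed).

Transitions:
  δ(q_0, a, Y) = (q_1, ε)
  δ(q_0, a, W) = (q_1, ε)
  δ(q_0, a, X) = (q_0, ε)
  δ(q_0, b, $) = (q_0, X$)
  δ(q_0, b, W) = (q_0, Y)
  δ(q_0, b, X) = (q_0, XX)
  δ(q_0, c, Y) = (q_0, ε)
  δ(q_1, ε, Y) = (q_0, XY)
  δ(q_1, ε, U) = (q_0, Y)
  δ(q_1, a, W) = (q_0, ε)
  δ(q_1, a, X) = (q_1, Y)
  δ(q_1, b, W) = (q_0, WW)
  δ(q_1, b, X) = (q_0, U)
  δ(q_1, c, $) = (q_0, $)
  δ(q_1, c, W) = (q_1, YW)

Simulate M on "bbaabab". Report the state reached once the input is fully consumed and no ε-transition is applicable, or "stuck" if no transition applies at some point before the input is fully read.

(q_0, bbaabab, $)
  read b, top $: go to q_0, push X$ → (q_0, baabab, X$)
  read b, top X: go to q_0, push XX → (q_0, aabab, XX$)
  read a, top X: go to q_0, push ε → (q_0, abab, X$)
  read a, top X: go to q_0, push ε → (q_0, bab, $)
  read b, top $: go to q_0, push X$ → (q_0, ab, X$)
  read a, top X: go to q_0, push ε → (q_0, b, $)
  read b, top $: go to q_0, push X$ → (q_0, ε, X$)
All input consumed; M is in state q_0.

q_0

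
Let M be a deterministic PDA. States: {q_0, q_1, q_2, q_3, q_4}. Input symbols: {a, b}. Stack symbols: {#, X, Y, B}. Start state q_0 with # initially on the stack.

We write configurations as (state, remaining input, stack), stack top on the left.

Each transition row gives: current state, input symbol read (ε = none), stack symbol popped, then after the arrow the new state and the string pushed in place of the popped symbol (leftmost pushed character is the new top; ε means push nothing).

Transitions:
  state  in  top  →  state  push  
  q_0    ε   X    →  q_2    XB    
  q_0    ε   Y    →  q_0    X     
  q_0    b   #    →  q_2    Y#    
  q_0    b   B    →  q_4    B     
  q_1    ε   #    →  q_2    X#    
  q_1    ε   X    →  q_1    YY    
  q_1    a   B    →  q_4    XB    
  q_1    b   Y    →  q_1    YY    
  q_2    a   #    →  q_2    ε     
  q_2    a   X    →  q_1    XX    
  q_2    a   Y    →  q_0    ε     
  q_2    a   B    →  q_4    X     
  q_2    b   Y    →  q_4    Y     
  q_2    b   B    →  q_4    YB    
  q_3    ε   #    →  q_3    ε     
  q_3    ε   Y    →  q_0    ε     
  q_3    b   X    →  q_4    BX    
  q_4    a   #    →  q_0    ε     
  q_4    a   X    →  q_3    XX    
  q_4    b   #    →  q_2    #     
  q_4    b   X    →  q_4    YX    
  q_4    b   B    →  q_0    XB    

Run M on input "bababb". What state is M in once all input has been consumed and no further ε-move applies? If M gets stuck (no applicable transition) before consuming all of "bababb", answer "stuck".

(q_0, bababb, #)
  read b, top #: go to q_2, push Y# → (q_2, ababb, Y#)
  read a, top Y: go to q_0, push ε → (q_0, babb, #)
  read b, top #: go to q_2, push Y# → (q_2, abb, Y#)
  read a, top Y: go to q_0, push ε → (q_0, bb, #)
  read b, top #: go to q_2, push Y# → (q_2, b, Y#)
  read b, top Y: go to q_4, push Y → (q_4, ε, Y#)
All input consumed; M is in state q_4.

q_4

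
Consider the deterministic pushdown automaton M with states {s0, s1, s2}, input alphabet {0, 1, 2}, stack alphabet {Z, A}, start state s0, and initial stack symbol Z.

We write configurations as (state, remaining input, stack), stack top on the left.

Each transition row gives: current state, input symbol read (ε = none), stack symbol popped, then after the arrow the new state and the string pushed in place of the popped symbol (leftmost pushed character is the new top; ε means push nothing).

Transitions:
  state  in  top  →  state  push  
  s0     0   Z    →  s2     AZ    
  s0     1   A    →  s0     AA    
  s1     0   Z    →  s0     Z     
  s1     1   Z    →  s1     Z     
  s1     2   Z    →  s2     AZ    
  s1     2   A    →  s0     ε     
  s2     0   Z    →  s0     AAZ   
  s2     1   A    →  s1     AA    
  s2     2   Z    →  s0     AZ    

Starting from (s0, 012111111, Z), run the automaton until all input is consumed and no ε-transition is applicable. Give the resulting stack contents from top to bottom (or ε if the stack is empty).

(s0, 012111111, Z)
  read 0, top Z: go to s2, push AZ → (s2, 12111111, AZ)
  read 1, top A: go to s1, push AA → (s1, 2111111, AAZ)
  read 2, top A: go to s0, push ε → (s0, 111111, AZ)
  read 1, top A: go to s0, push AA → (s0, 11111, AAZ)
  read 1, top A: go to s0, push AA → (s0, 1111, AAAZ)
  read 1, top A: go to s0, push AA → (s0, 111, AAAAZ)
  read 1, top A: go to s0, push AA → (s0, 11, AAAAAZ)
  read 1, top A: go to s0, push AA → (s0, 1, AAAAAAZ)
  read 1, top A: go to s0, push AA → (s0, ε, AAAAAAAZ)
All input consumed in state s0 with stack AAAAAAAZ.

AAAAAAAZ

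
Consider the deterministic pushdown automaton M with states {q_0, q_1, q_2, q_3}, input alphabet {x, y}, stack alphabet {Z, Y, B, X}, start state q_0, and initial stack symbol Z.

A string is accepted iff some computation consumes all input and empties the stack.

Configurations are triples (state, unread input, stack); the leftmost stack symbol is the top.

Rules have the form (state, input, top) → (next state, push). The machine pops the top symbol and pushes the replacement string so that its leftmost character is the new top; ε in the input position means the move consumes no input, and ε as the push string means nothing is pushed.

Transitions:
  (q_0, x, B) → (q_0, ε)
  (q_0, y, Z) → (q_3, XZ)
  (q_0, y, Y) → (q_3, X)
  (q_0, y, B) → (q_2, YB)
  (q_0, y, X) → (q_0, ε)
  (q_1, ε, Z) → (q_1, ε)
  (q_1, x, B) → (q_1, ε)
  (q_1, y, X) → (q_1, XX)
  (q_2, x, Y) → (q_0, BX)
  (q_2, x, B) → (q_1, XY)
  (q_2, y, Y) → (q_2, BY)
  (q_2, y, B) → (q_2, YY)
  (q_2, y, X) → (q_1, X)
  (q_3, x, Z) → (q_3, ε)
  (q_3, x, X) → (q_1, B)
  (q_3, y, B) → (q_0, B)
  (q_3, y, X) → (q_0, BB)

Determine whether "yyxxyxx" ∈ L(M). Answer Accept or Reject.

Accept

(q_0, yyxxyxx, Z)
  read y, top Z: go to q_3, push XZ → (q_3, yxxyxx, XZ)
  read y, top X: go to q_0, push BB → (q_0, xxyxx, BBZ)
  read x, top B: go to q_0, push ε → (q_0, xyxx, BZ)
  read x, top B: go to q_0, push ε → (q_0, yxx, Z)
  read y, top Z: go to q_3, push XZ → (q_3, xx, XZ)
  read x, top X: go to q_1, push B → (q_1, x, BZ)
  read x, top B: go to q_1, push ε → (q_1, ε, Z)
  ε-move, top Z: go to q_1, push ε → (q_1, ε, ε)
All input consumed and the stack is empty.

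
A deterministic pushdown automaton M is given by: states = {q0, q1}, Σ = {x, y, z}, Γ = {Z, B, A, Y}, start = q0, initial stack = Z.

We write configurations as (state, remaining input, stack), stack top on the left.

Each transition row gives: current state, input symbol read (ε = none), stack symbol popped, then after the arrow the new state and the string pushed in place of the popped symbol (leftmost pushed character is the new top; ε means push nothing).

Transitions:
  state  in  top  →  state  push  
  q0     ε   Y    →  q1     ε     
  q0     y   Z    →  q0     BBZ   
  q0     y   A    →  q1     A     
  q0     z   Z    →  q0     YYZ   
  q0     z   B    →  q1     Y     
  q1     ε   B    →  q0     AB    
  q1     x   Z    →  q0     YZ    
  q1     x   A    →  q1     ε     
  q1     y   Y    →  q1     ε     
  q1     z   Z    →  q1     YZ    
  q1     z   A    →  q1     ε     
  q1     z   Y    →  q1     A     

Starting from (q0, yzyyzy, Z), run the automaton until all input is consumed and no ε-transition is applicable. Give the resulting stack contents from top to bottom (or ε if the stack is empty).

(q0, yzyyzy, Z) ⊢ (q0, zyyzy, BBZ) ⊢ (q1, yyzy, YBZ) ⊢ (q1, yzy, BZ) ⊢ (q0, yzy, ABZ) ⊢ (q1, zy, ABZ) ⊢ (q1, y, BZ) ⊢ (q0, y, ABZ) ⊢ (q1, ε, ABZ)
All input consumed in state q1 with stack ABZ.

ABZ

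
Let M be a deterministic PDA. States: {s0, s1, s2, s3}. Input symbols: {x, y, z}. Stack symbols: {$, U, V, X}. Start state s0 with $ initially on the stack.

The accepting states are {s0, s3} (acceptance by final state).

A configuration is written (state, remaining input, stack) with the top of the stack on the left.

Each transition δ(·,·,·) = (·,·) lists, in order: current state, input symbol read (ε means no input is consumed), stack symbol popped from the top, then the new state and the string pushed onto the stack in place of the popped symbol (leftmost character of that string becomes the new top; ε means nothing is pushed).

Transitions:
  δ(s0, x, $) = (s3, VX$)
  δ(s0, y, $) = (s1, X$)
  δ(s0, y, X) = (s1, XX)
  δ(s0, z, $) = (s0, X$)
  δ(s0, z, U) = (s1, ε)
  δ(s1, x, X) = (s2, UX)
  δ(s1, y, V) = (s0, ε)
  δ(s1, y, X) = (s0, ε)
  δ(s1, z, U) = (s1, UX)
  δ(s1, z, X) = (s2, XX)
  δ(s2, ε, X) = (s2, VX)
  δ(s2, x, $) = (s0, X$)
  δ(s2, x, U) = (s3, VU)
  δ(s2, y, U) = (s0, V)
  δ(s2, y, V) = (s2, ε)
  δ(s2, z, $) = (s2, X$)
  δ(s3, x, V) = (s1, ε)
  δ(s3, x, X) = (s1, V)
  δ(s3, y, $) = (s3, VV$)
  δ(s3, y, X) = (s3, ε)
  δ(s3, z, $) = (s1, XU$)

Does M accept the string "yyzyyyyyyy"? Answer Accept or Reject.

(s0, yyzyyyyyyy, $)
  read y, top $: go to s1, push X$ → (s1, yzyyyyyyy, X$)
  read y, top X: go to s0, push ε → (s0, zyyyyyyy, $)
  read z, top $: go to s0, push X$ → (s0, yyyyyyy, X$)
  read y, top X: go to s1, push XX → (s1, yyyyyy, XX$)
  read y, top X: go to s0, push ε → (s0, yyyyy, X$)
  read y, top X: go to s1, push XX → (s1, yyyy, XX$)
  read y, top X: go to s0, push ε → (s0, yyy, X$)
  read y, top X: go to s1, push XX → (s1, yy, XX$)
  read y, top X: go to s0, push ε → (s0, y, X$)
  read y, top X: go to s1, push XX → (s1, ε, XX$)
All input consumed; state s1 ∉ F and no further ε-move applies.

Reject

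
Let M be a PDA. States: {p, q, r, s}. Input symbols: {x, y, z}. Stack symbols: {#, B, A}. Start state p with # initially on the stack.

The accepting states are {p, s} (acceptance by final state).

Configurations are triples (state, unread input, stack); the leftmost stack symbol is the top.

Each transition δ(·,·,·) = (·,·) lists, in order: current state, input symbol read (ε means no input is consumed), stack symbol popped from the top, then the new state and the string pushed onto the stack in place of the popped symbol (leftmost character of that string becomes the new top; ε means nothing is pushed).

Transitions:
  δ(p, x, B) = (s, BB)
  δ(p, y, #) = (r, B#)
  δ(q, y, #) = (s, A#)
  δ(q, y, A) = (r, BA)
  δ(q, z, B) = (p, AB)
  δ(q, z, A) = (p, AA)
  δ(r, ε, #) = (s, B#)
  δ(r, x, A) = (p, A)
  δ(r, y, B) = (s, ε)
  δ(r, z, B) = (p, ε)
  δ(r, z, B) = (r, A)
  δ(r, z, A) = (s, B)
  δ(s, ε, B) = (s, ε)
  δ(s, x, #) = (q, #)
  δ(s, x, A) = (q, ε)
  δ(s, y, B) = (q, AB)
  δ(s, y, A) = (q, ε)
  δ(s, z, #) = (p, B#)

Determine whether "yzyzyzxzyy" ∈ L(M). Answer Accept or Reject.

Reject

No computation consumes all input and reaches a final state.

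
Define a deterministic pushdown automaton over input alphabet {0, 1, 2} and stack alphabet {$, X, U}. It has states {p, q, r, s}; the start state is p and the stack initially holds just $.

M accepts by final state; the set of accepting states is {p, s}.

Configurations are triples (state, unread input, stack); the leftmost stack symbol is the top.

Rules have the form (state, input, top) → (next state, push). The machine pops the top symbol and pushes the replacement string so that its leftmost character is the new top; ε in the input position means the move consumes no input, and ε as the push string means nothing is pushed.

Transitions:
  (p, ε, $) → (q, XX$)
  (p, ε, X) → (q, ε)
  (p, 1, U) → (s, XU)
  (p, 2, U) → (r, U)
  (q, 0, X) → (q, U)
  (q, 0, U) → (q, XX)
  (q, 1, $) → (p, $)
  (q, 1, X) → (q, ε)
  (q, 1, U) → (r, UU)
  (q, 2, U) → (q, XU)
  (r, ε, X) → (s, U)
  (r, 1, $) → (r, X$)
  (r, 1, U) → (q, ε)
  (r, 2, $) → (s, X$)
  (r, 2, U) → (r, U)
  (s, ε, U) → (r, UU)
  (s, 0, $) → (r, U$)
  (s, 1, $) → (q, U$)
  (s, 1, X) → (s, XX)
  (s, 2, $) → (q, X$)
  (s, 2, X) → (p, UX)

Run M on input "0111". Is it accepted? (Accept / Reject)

(p, 0111, $)
  ε-move, top $: go to q, push XX$ → (q, 0111, XX$)
  read 0, top X: go to q, push U → (q, 111, UX$)
  read 1, top U: go to r, push UU → (r, 11, UUX$)
  read 1, top U: go to q, push ε → (q, 1, UX$)
  read 1, top U: go to r, push UU → (r, ε, UUX$)
All input consumed; state r ∉ F and no further ε-move applies.

Reject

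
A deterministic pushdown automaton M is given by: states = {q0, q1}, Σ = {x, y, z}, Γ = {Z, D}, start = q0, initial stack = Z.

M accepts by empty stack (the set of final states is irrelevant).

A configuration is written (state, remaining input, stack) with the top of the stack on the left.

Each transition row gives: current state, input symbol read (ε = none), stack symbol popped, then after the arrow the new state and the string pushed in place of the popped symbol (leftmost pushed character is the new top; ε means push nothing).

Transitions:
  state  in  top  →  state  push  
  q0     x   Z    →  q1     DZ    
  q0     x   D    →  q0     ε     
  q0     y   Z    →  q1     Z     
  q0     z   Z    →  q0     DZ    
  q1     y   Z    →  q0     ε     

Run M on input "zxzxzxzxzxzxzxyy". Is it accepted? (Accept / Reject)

Accept

(q0, zxzxzxzxzxzxzxyy, Z)
  read z, top Z: go to q0, push DZ → (q0, xzxzxzxzxzxzxyy, DZ)
  read x, top D: go to q0, push ε → (q0, zxzxzxzxzxzxyy, Z)
  read z, top Z: go to q0, push DZ → (q0, xzxzxzxzxzxyy, DZ)
  read x, top D: go to q0, push ε → (q0, zxzxzxzxzxyy, Z)
  read z, top Z: go to q0, push DZ → (q0, xzxzxzxzxyy, DZ)
  read x, top D: go to q0, push ε → (q0, zxzxzxzxyy, Z)
  read z, top Z: go to q0, push DZ → (q0, xzxzxzxyy, DZ)
  read x, top D: go to q0, push ε → (q0, zxzxzxyy, Z)
  read z, top Z: go to q0, push DZ → (q0, xzxzxyy, DZ)
  read x, top D: go to q0, push ε → (q0, zxzxyy, Z)
  read z, top Z: go to q0, push DZ → (q0, xzxyy, DZ)
  read x, top D: go to q0, push ε → (q0, zxyy, Z)
  read z, top Z: go to q0, push DZ → (q0, xyy, DZ)
  read x, top D: go to q0, push ε → (q0, yy, Z)
  read y, top Z: go to q1, push Z → (q1, y, Z)
  read y, top Z: go to q0, push ε → (q0, ε, ε)
All input consumed and the stack is empty.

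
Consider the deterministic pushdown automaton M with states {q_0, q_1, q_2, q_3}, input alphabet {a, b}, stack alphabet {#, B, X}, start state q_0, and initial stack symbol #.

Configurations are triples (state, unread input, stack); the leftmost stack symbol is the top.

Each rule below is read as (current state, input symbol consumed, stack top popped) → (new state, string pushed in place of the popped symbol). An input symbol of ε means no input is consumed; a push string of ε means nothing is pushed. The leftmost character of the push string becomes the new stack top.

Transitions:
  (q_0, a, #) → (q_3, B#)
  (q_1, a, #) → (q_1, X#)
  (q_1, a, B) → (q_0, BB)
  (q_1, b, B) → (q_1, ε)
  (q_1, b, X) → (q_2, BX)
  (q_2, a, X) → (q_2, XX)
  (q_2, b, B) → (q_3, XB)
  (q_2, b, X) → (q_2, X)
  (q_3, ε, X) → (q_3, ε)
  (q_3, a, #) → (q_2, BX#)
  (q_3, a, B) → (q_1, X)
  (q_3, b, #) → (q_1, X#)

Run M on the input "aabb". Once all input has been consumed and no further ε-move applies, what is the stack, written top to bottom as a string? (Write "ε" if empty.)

BX#

(q_0, aabb, #)
  read a, top #: go to q_3, push B# → (q_3, abb, B#)
  read a, top B: go to q_1, push X → (q_1, bb, X#)
  read b, top X: go to q_2, push BX → (q_2, b, BX#)
  read b, top B: go to q_3, push XB → (q_3, ε, XBX#)
  ε-move, top X: go to q_3, push ε → (q_3, ε, BX#)
All input consumed in state q_3 with stack BX#.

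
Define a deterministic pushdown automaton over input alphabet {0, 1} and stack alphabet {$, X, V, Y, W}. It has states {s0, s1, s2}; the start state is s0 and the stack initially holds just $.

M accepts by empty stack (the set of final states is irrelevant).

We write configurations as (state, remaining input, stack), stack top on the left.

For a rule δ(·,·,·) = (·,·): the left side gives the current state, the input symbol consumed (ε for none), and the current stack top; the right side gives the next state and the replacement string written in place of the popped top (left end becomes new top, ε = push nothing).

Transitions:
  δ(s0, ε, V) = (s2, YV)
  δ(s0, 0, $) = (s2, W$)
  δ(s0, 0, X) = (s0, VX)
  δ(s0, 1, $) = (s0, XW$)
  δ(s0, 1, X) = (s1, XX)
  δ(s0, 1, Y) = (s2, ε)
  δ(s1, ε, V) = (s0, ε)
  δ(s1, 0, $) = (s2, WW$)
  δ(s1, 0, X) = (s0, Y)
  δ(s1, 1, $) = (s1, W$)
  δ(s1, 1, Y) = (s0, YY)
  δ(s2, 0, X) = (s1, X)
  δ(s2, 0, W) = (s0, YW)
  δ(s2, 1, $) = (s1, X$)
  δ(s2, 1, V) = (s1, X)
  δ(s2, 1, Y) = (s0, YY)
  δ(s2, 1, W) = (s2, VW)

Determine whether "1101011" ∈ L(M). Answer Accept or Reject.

(s0, 1101011, $)
  read 1, top $: go to s0, push XW$ → (s0, 101011, XW$)
  read 1, top X: go to s1, push XX → (s1, 01011, XXW$)
  read 0, top X: go to s0, push Y → (s0, 1011, YXW$)
  read 1, top Y: go to s2, push ε → (s2, 011, XW$)
  read 0, top X: go to s1, push X → (s1, 11, XW$)
No transition applies at (s1, 11, XW$); input not fully consumed.

Reject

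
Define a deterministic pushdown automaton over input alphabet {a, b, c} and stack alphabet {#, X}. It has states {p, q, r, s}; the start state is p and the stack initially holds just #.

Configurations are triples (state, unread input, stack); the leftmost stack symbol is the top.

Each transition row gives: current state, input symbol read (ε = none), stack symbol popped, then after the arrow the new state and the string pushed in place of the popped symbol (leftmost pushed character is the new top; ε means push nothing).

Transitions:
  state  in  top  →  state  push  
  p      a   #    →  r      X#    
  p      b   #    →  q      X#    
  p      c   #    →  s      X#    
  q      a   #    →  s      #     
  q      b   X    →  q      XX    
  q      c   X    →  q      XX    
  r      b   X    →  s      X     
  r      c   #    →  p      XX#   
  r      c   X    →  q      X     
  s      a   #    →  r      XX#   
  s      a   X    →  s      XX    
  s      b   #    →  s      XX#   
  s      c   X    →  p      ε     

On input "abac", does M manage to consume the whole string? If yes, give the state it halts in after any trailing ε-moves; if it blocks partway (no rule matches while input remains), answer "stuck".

(p, abac, #)
  read a, top #: go to r, push X# → (r, bac, X#)
  read b, top X: go to s, push X → (s, ac, X#)
  read a, top X: go to s, push XX → (s, c, XX#)
  read c, top X: go to p, push ε → (p, ε, X#)
All input consumed; M is in state p.

p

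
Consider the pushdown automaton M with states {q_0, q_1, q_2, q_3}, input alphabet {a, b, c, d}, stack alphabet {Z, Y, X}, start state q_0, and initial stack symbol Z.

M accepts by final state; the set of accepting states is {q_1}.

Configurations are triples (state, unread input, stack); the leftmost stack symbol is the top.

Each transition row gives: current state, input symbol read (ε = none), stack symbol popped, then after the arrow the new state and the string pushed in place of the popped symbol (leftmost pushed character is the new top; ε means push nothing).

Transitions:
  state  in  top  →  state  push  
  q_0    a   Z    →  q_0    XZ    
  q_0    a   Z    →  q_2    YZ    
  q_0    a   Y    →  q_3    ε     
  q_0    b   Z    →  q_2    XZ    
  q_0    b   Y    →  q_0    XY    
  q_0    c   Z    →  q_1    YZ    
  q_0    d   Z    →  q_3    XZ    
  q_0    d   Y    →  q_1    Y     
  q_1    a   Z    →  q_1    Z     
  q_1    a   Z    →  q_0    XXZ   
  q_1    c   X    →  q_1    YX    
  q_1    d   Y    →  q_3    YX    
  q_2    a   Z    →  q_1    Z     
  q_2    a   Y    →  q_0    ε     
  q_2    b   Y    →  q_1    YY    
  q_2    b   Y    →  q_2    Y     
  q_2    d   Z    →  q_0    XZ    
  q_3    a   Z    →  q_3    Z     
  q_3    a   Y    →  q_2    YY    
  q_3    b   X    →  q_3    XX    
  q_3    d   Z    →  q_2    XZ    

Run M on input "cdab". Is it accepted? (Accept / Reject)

Accept

One accepting computation: (q_0, cdab, Z) ⊢ (q_1, dab, YZ) ⊢ (q_3, ab, YXZ) ⊢ (q_2, b, YYXZ) ⊢ (q_1, ε, YYYXZ)
All input consumed and state q_1 ∈ F.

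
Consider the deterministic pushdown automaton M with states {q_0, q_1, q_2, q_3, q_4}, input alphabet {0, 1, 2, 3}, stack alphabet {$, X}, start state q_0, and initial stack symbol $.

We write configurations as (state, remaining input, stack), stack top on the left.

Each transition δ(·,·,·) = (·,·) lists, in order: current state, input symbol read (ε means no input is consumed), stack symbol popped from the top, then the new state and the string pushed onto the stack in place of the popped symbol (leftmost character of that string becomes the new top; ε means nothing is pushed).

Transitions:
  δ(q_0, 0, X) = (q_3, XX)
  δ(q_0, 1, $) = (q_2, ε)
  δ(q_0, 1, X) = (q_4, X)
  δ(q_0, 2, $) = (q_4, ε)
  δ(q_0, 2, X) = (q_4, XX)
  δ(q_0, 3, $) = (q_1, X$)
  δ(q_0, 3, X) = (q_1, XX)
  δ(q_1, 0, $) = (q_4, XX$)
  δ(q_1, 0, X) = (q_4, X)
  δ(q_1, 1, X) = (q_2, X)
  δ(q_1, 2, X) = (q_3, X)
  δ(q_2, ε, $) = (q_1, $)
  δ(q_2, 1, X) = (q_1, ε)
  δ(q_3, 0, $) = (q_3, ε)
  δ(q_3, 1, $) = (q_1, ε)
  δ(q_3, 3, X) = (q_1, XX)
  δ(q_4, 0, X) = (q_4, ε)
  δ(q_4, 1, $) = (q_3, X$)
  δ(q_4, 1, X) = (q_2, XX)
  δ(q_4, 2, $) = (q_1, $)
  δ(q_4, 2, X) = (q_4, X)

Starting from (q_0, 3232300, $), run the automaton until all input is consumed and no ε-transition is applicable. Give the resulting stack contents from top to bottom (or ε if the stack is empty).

(q_0, 3232300, $) ⊢ (q_1, 232300, X$) ⊢ (q_3, 32300, X$) ⊢ (q_1, 2300, XX$) ⊢ (q_3, 300, XX$) ⊢ (q_1, 00, XXX$) ⊢ (q_4, 0, XXX$) ⊢ (q_4, ε, XX$)
All input consumed in state q_4 with stack XX$.

XX$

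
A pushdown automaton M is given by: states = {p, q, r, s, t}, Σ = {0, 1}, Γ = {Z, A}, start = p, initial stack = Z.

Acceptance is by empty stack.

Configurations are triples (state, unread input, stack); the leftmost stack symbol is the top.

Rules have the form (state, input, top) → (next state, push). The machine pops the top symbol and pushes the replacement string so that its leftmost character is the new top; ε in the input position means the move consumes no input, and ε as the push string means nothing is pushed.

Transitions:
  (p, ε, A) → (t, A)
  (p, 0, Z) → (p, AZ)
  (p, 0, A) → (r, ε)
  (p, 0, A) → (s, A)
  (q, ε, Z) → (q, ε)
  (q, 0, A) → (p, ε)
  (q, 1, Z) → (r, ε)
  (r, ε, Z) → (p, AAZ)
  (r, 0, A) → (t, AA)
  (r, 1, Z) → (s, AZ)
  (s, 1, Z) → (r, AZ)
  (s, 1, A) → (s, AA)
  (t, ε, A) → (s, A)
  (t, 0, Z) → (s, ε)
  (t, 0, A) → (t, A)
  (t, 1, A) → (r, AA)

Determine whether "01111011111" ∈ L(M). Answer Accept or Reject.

Reject

No computation consumes all input and empties the stack.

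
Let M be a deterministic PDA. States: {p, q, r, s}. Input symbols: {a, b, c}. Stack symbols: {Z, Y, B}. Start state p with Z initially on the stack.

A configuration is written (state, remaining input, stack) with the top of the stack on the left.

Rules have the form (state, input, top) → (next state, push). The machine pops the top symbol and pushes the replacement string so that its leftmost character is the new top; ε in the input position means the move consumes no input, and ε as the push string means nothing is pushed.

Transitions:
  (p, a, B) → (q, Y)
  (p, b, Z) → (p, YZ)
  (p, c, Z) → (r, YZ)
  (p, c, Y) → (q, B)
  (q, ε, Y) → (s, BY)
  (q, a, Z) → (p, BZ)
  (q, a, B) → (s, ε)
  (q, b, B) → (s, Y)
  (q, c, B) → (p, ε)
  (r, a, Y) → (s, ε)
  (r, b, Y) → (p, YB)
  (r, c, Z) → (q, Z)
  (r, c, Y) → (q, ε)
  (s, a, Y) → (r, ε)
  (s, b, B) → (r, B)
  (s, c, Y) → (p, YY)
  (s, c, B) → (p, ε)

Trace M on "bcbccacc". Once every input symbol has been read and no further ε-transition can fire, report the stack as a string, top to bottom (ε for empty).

(p, bcbccacc, Z)
  read b, top Z: go to p, push YZ → (p, cbccacc, YZ)
  read c, top Y: go to q, push B → (q, bccacc, BZ)
  read b, top B: go to s, push Y → (s, ccacc, YZ)
  read c, top Y: go to p, push YY → (p, cacc, YYZ)
  read c, top Y: go to q, push B → (q, acc, BYZ)
  read a, top B: go to s, push ε → (s, cc, YZ)
  read c, top Y: go to p, push YY → (p, c, YYZ)
  read c, top Y: go to q, push B → (q, ε, BYZ)
All input consumed in state q with stack BYZ.

BYZ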